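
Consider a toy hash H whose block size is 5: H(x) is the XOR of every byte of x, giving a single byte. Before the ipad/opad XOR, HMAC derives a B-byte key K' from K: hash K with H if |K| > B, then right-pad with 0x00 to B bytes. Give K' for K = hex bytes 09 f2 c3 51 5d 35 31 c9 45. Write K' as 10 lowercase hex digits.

|K| = 9 > B = 5, so first hash the key.
H(K): XOR 09⊕f2⊕c3⊕51⊕5d⊕35⊕31⊕c9⊕45 = bc.
Zero-pad H(K) = bc to 5 bytes: K' = bc 00 00 00 00.

bc00000000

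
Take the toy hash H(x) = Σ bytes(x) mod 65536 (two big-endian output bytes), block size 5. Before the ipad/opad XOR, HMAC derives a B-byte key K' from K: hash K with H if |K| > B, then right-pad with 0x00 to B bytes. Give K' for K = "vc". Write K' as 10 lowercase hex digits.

7663000000

Key "vc" = 76 63 is 2 bytes ≤ B = 5; zero-pad to 5 bytes: K' = 76 63 00 00 00.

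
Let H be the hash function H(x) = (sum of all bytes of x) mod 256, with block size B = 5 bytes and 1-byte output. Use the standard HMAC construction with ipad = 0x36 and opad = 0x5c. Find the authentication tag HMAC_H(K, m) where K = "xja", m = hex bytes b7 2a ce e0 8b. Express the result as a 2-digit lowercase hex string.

Key "xja" = 78 6a 61 is 3 bytes ≤ B = 5; zero-pad to 5 bytes: K' = 78 6a 61 00 00.
K' ⊕ ipad = 4e 5c 57 36 36.  K' ⊕ opad = 24 36 3d 5c 5c.
Inner input = (K'⊕ipad) ∥ m = 4e 5c 57 36 36 ∥ b7 2a ce e0 8b.
Inner hash: sum = 78+92+87+54+54+183+42+206+224+139 = 1159; mod 256 = 135 → 87.
Outer input = (K'⊕opad) ∥ inner = 24 36 3d 5c 5c ∥ 87.
Outer hash (tag): sum = 36+54+61+92+92+135 = 470; mod 256 = 214 → d6.

d6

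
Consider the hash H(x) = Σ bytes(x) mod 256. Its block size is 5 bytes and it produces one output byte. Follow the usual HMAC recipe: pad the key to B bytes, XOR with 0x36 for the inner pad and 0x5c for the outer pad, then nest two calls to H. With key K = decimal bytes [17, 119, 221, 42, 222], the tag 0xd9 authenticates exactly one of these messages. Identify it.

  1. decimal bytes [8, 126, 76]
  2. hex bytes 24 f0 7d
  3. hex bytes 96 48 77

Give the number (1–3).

Key decimal bytes [17, 119, 221, 42, 222] = 11 77 dd 2a de is exactly B = 5 bytes: K' = 11 77 dd 2a de.
K' ⊕ ipad = 27 41 eb 1c e8; K' ⊕ opad = 4d 2b 81 76 82.
m1: inner = H(27 41 eb 1c e8 08 7e 4c) = 29; tag = H(4d 2b 81 76 82 29) = 1a
m2: inner = H(27 41 eb 1c e8 24 f0 7d) = e8; tag = H(4d 2b 81 76 82 e8) = d9 ← matches
m3: inner = H(27 41 eb 1c e8 96 48 77) = ac; tag = H(4d 2b 81 76 82 ac) = 9d

2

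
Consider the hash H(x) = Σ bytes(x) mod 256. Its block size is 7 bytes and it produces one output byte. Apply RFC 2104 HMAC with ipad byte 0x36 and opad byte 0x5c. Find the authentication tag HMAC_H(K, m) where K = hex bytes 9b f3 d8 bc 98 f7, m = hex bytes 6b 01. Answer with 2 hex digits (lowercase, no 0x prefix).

a0

Key hex bytes 9b f3 d8 bc 98 f7 is 6 bytes ≤ B = 7; zero-pad to 7 bytes: K' = 9b f3 d8 bc 98 f7 00.
K' ⊕ ipad = ad c5 ee 8a ae c1 36.  K' ⊕ opad = c7 af 84 e0 c4 ab 5c.
Inner input = (K'⊕ipad) ∥ m = ad c5 ee 8a ae c1 36 ∥ 6b 01.
Inner hash: sum = 173+197+238+138+174+193+54+107+1 = 1275; mod 256 = 251 → fb.
Outer input = (K'⊕opad) ∥ inner = c7 af 84 e0 c4 ab 5c ∥ fb.
Outer hash (tag): sum = 199+175+132+224+196+171+92+251 = 1440; mod 256 = 160 → a0.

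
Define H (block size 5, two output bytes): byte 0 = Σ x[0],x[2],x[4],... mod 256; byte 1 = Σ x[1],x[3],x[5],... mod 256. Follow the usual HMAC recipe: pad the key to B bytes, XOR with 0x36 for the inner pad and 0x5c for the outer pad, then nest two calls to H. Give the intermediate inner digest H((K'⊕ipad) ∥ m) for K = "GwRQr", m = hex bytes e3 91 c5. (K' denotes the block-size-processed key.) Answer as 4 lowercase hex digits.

aa50

Key "GwRQr" = 47 77 52 51 72 is exactly B = 5 bytes: K' = 47 77 52 51 72.
K' ⊕ ipad = 71 41 64 67 44.
Inner input = 71 41 64 67 44 ∥ e3 91 c5.
Inner hash: even-index sum = 426 mod 256 = 170; odd-index sum = 592 mod 256 = 80 → aa 50.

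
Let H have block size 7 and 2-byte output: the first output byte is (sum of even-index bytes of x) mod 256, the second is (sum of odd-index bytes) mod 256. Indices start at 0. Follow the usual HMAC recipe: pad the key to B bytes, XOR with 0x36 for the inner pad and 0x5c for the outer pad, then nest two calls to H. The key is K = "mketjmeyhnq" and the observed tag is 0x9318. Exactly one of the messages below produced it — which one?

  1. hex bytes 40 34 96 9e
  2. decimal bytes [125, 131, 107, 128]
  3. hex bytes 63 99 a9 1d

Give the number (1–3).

2

Key "mketjmeyhnq" = 6d 6b 65 74 6a 6d 65 79 68 6e 71 is 11 bytes > B = 7, so hash it first: H(key) = 7a 33, then zero-pad to 7 bytes: K' = 7a 33 00 00 00 00 00.
K' ⊕ ipad = 4c 05 36 36 36 36 36; K' ⊕ opad = 26 6f 5c 5c 5c 5c 5c.
m1: inner = H(4c 05 36 36 36 36 36 40 34 96 9e) = c0 47; tag = H(26 6f 5c 5c 5c 5c 5c c0 47) = 81e7
m2: inner = H(4c 05 36 36 36 36 36 7d 83 6b 80) = f1 59; tag = H(26 6f 5c 5c 5c 5c 5c f1 59) = 9318 ← matches
m3: inner = H(4c 05 36 36 36 36 36 63 99 a9 1d) = a4 7d; tag = H(26 6f 5c 5c 5c 5c 5c a4 7d) = b7cb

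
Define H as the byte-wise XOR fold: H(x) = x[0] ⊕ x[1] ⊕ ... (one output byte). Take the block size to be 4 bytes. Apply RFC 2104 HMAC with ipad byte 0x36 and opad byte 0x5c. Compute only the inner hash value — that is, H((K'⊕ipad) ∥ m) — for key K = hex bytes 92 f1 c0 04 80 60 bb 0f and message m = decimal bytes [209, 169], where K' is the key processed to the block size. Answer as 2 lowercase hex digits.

8b

Key hex bytes 92 f1 c0 04 80 60 bb 0f is 8 bytes > B = 4, so hash it first: H(key) = f3, then zero-pad to 4 bytes: K' = f3 00 00 00.
K' ⊕ ipad = c5 36 36 36.
Inner input = c5 36 36 36 ∥ d1 a9.
Inner hash: XOR c5⊕36⊕36⊕36⊕d1⊕a9 = 8b.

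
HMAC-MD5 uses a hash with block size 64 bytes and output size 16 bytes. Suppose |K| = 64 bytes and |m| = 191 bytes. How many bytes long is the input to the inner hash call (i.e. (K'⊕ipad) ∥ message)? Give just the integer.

Key is 64 ≤ 64 bytes, zero-padded: |K'| = 64.
Inner input = (K'⊕ipad) ∥ m → 64 + 191 = 255 bytes.

255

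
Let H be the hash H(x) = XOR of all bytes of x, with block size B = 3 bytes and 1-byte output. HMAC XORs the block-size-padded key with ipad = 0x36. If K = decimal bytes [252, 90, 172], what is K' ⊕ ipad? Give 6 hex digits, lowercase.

ca6c9a

Key decimal bytes [252, 90, 172] = fc 5a ac is exactly B = 3 bytes: K' = fc 5a ac.
XOR each byte with 0x36: fc⊕36=ca, 5a⊕36=6c, ac⊕36=9a.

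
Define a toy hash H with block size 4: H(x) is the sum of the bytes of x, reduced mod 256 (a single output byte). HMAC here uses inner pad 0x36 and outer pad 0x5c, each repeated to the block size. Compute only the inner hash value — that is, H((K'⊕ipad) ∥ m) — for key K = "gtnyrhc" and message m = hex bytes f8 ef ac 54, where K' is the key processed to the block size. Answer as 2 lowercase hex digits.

52

Key "gtnyrhc" = 67 74 6e 79 72 68 63 is 7 bytes > B = 4, so hash it first: H(key) = ff, then zero-pad to 4 bytes: K' = ff 00 00 00.
K' ⊕ ipad = c9 36 36 36.
Inner input = c9 36 36 36 ∥ f8 ef ac 54.
Inner hash: sum = 201+54+54+54+248+239+172+84 = 1106; mod 256 = 82 → 52.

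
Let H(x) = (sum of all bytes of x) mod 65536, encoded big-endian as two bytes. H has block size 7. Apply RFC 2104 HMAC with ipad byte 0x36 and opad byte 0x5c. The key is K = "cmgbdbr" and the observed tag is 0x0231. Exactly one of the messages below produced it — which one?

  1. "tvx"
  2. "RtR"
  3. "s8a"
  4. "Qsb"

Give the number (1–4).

Key "cmgbdbr" = 63 6d 67 62 64 62 72 is exactly B = 7 bytes: K' = 63 6d 67 62 64 62 72.
K' ⊕ ipad = 55 5b 51 54 52 54 44; K' ⊕ opad = 3f 31 3b 3e 38 3e 2e.
m1: inner = H(55 5b 51 54 52 54 44 74 76 78) = 03 a1; tag = H(3f 31 3b 3e 38 3e 2e 03 a1) = 0231 ← matches
m2: inner = H(55 5b 51 54 52 54 44 52 74 52) = 03 57; tag = H(3f 31 3b 3e 38 3e 2e 03 57) = 01e7
m3: inner = H(55 5b 51 54 52 54 44 73 38 61) = 03 4b; tag = H(3f 31 3b 3e 38 3e 2e 03 4b) = 01db
m4: inner = H(55 5b 51 54 52 54 44 51 73 62) = 03 65; tag = H(3f 31 3b 3e 38 3e 2e 03 65) = 01f5

1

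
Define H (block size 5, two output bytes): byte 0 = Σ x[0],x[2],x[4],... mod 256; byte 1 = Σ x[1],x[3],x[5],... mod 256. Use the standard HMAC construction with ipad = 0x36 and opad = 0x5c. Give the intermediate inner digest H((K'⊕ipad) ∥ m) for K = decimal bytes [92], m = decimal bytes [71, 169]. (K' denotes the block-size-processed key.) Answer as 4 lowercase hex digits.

7fb3

Key decimal bytes [92] = 5c is 1 byte ≤ B = 5; zero-pad to 5 bytes: K' = 5c 00 00 00 00.
K' ⊕ ipad = 6a 36 36 36 36.
Inner input = 6a 36 36 36 36 ∥ 47 a9.
Inner hash: even-index sum = 383 mod 256 = 127; odd-index sum = 179 mod 256 = 179 → 7f b3.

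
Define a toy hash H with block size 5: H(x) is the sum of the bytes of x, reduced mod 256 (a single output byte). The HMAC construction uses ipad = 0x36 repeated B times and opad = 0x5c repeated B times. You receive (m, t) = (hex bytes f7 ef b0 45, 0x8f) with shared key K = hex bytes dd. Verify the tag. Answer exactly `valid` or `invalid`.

valid

Key hex bytes dd is 1 byte ≤ B = 5; zero-pad to 5 bytes: K' = dd 00 00 00 00.
K' ⊕ ipad = eb 36 36 36 36; K' ⊕ opad = 81 5c 5c 5c 5c.
Inner hash: sum = 235+54+54+54+54+247+239+176+69 = 1182; mod 256 = 158 → 9e.
Outer hash (recomputed tag): sum = 129+92+92+92+92+158 = 655; mod 256 = 143 → 8f.
Recomputed tag = 8f; claimed = 8f → match.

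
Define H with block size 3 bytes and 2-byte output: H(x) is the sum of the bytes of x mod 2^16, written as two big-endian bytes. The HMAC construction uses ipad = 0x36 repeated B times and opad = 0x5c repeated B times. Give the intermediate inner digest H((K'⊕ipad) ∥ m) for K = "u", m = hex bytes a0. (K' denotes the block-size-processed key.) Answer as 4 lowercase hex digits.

Key "u" = 75 is 1 byte ≤ B = 3; zero-pad to 3 bytes: K' = 75 00 00.
K' ⊕ ipad = 43 36 36.
Inner input = 43 36 36 ∥ a0.
Inner hash: sum = 67+54+54+160 = 335 → 01 4f.

014f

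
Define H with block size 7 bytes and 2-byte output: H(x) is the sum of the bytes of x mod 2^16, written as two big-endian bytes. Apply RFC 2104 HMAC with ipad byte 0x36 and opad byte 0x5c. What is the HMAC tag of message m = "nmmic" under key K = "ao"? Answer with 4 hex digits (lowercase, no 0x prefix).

Key "ao" = 61 6f is 2 bytes ≤ B = 7; zero-pad to 7 bytes: K' = 61 6f 00 00 00 00 00.
K' ⊕ ipad = 57 59 36 36 36 36 36.  K' ⊕ opad = 3d 33 5c 5c 5c 5c 5c.
Inner input = (K'⊕ipad) ∥ m = 57 59 36 36 36 36 36 ∥ 6e 6d 6d 69 63.
Inner hash: sum = 87+89+54+54+54+54+54+110+109+109+105+99 = 978 → 03 d2.
Outer input = (K'⊕opad) ∥ inner = 3d 33 5c 5c 5c 5c 5c ∥ 03 d2.
Outer hash (tag): sum = 61+51+92+92+92+92+92+3+210 = 785 → 03 11.

0311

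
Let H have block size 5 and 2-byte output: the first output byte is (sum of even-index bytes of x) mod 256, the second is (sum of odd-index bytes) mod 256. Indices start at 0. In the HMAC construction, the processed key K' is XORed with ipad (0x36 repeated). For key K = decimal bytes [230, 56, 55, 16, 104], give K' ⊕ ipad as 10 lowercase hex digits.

Key decimal bytes [230, 56, 55, 16, 104] = e6 38 37 10 68 is exactly B = 5 bytes: K' = e6 38 37 10 68.
XOR each byte with 0x36: e6⊕36=d0, 38⊕36=0e, 37⊕36=01, 10⊕36=26, 68⊕36=5e.

d00e01265e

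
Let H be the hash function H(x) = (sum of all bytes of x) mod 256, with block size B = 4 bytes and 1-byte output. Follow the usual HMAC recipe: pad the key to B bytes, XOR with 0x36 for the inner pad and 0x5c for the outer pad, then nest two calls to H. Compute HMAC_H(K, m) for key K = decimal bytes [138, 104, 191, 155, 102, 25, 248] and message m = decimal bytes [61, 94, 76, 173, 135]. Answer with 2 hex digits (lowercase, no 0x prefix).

Key decimal bytes [138, 104, 191, 155, 102, 25, 248] = 8a 68 bf 9b 66 19 f8 is 7 bytes > B = 4, so hash it first: H(key) = c3, then zero-pad to 4 bytes: K' = c3 00 00 00.
K' ⊕ ipad = f5 36 36 36.  K' ⊕ opad = 9f 5c 5c 5c.
Inner input = (K'⊕ipad) ∥ m = f5 36 36 36 ∥ 3d 5e 4c ad 87.
Inner hash: sum = 245+54+54+54+61+94+76+173+135 = 946; mod 256 = 178 → b2.
Outer input = (K'⊕opad) ∥ inner = 9f 5c 5c 5c ∥ b2.
Outer hash (tag): sum = 159+92+92+92+178 = 613; mod 256 = 101 → 65.

65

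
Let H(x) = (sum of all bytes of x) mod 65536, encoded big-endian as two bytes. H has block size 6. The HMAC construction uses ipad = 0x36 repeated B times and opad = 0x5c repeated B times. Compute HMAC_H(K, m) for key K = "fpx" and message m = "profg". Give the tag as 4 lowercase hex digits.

0245

Key "fpx" = 66 70 78 is 3 bytes ≤ B = 6; zero-pad to 6 bytes: K' = 66 70 78 00 00 00.
K' ⊕ ipad = 50 46 4e 36 36 36.  K' ⊕ opad = 3a 2c 24 5c 5c 5c.
Inner input = (K'⊕ipad) ∥ m = 50 46 4e 36 36 36 ∥ 70 72 6f 66 67.
Inner hash: sum = 80+70+78+54+54+54+112+114+111+102+103 = 932 → 03 a4.
Outer input = (K'⊕opad) ∥ inner = 3a 2c 24 5c 5c 5c ∥ 03 a4.
Outer hash (tag): sum = 58+44+36+92+92+92+3+164 = 581 → 02 45.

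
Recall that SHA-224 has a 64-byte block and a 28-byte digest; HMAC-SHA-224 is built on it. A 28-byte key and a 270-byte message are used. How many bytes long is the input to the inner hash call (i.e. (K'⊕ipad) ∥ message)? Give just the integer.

Key is 28 ≤ 64 bytes, zero-padded: |K'| = 64.
Inner input = (K'⊕ipad) ∥ m → 64 + 270 = 334 bytes.

334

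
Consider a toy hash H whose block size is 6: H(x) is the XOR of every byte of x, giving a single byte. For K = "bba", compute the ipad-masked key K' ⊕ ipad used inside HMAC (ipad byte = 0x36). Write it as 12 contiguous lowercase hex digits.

545457363636

Key "bba" = 62 62 61 is 3 bytes ≤ B = 6; zero-pad to 6 bytes: K' = 62 62 61 00 00 00.
XOR each byte with 0x36: 62⊕36=54, 62⊕36=54, 61⊕36=57, 00⊕36=36, 00⊕36=36, 00⊕36=36.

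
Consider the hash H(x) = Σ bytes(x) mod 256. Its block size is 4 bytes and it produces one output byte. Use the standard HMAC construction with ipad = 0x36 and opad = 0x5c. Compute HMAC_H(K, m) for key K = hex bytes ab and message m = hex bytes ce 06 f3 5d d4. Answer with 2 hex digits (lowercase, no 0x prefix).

Key hex bytes ab is 1 byte ≤ B = 4; zero-pad to 4 bytes: K' = ab 00 00 00.
K' ⊕ ipad = 9d 36 36 36.  K' ⊕ opad = f7 5c 5c 5c.
Inner input = (K'⊕ipad) ∥ m = 9d 36 36 36 ∥ ce 06 f3 5d d4.
Inner hash: sum = 157+54+54+54+206+6+243+93+212 = 1079; mod 256 = 55 → 37.
Outer input = (K'⊕opad) ∥ inner = f7 5c 5c 5c ∥ 37.
Outer hash (tag): sum = 247+92+92+92+55 = 578; mod 256 = 66 → 42.

42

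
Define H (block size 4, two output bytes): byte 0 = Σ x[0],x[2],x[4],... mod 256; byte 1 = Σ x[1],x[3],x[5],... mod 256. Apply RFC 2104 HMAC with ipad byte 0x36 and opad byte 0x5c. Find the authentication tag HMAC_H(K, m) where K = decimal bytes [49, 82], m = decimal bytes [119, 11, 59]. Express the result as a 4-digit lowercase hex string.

b80f

Key decimal bytes [49, 82] = 31 52 is 2 bytes ≤ B = 4; zero-pad to 4 bytes: K' = 31 52 00 00.
K' ⊕ ipad = 07 64 36 36.  K' ⊕ opad = 6d 0e 5c 5c.
Inner input = (K'⊕ipad) ∥ m = 07 64 36 36 ∥ 77 0b 3b.
Inner hash: even-index sum = 239 mod 256 = 239; odd-index sum = 165 mod 256 = 165 → ef a5.
Outer input = (K'⊕opad) ∥ inner = 6d 0e 5c 5c ∥ ef a5.
Outer hash (tag): even-index sum = 440 mod 256 = 184; odd-index sum = 271 mod 256 = 15 → b8 0f.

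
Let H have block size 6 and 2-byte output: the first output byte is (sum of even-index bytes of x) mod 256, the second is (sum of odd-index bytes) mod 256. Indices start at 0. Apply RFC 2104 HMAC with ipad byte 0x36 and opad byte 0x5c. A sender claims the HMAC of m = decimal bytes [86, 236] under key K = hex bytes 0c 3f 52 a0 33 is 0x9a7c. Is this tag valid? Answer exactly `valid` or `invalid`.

Key hex bytes 0c 3f 52 a0 33 is 5 bytes ≤ B = 6; zero-pad to 6 bytes: K' = 0c 3f 52 a0 33 00.
K' ⊕ ipad = 3a 09 64 96 05 36; K' ⊕ opad = 50 63 0e fc 6f 5c.
Inner hash: even-index sum = 249 mod 256 = 249; odd-index sum = 449 mod 256 = 193 → f9 c1.
Outer hash (recomputed tag): even-index sum = 454 mod 256 = 198; odd-index sum = 636 mod 256 = 124 → c6 7c.
Recomputed tag = c67c; claimed = 9a7c → mismatch.

invalid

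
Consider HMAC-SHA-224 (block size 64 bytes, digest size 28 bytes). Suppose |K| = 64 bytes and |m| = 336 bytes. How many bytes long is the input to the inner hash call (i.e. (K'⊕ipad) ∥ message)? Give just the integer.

Key is 64 ≤ 64 bytes, zero-padded: |K'| = 64.
Inner input = (K'⊕ipad) ∥ m → 64 + 336 = 400 bytes.

400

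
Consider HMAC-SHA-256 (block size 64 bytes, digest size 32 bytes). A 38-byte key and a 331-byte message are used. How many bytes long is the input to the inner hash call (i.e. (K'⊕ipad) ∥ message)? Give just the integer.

395

Key is 38 ≤ 64 bytes, zero-padded: |K'| = 64.
Inner input = (K'⊕ipad) ∥ m → 64 + 331 = 395 bytes.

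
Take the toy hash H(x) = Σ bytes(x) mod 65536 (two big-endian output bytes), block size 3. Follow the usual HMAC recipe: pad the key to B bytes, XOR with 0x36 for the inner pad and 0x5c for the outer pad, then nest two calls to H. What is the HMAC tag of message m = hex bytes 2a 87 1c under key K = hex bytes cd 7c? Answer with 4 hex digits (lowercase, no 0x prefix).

Key hex bytes cd 7c is 2 bytes ≤ B = 3; zero-pad to 3 bytes: K' = cd 7c 00.
K' ⊕ ipad = fb 4a 36.  K' ⊕ opad = 91 20 5c.
Inner input = (K'⊕ipad) ∥ m = fb 4a 36 ∥ 2a 87 1c.
Inner hash: sum = 251+74+54+42+135+28 = 584 → 02 48.
Outer input = (K'⊕opad) ∥ inner = 91 20 5c ∥ 02 48.
Outer hash (tag): sum = 145+32+92+2+72 = 343 → 01 57.

0157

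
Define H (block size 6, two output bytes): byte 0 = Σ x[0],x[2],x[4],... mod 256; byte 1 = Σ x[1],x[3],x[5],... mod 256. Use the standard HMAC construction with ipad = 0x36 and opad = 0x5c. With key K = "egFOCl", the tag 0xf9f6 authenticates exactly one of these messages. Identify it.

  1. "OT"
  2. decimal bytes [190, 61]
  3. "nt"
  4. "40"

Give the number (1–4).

Key "egFOCl" = 65 67 46 4f 43 6c is exactly B = 6 bytes: K' = 65 67 46 4f 43 6c.
K' ⊕ ipad = 53 51 70 79 75 5a; K' ⊕ opad = 39 3b 1a 13 1f 30.
m1: inner = H(53 51 70 79 75 5a 4f 54) = 87 78; tag = H(39 3b 1a 13 1f 30 87 78) = f9f6 ← matches
m2: inner = H(53 51 70 79 75 5a be 3d) = f6 61; tag = H(39 3b 1a 13 1f 30 f6 61) = 68df
m3: inner = H(53 51 70 79 75 5a 6e 74) = a6 98; tag = H(39 3b 1a 13 1f 30 a6 98) = 1816
m4: inner = H(53 51 70 79 75 5a 34 30) = 6c 54; tag = H(39 3b 1a 13 1f 30 6c 54) = ded2

1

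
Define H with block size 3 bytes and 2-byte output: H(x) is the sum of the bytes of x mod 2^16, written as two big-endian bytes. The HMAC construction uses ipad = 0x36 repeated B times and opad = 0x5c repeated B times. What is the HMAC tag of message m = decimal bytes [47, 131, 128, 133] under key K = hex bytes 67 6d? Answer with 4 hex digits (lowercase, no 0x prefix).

Key hex bytes 67 6d is 2 bytes ≤ B = 3; zero-pad to 3 bytes: K' = 67 6d 00.
K' ⊕ ipad = 51 5b 36.  K' ⊕ opad = 3b 31 5c.
Inner input = (K'⊕ipad) ∥ m = 51 5b 36 ∥ 2f 83 80 85.
Inner hash: sum = 81+91+54+47+131+128+133 = 665 → 02 99.
Outer input = (K'⊕opad) ∥ inner = 3b 31 5c ∥ 02 99.
Outer hash (tag): sum = 59+49+92+2+153 = 355 → 01 63.

0163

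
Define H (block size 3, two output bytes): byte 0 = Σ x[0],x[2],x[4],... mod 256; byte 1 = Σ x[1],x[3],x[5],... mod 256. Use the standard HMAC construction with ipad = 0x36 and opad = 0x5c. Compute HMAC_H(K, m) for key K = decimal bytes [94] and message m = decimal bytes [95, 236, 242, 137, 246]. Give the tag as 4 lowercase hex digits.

Key decimal bytes [94] = 5e is 1 byte ≤ B = 3; zero-pad to 3 bytes: K' = 5e 00 00.
K' ⊕ ipad = 68 36 36.  K' ⊕ opad = 02 5c 5c.
Inner input = (K'⊕ipad) ∥ m = 68 36 36 ∥ 5f ec f2 89 f6.
Inner hash: even-index sum = 531 mod 256 = 19; odd-index sum = 637 mod 256 = 125 → 13 7d.
Outer input = (K'⊕opad) ∥ inner = 02 5c 5c ∥ 13 7d.
Outer hash (tag): even-index sum = 219 mod 256 = 219; odd-index sum = 111 mod 256 = 111 → db 6f.

db6f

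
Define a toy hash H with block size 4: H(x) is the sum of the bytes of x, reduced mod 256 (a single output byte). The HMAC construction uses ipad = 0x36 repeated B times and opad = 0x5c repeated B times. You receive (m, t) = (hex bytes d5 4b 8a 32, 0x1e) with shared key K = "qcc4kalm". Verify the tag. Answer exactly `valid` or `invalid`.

Key "qcc4kalm" = 71 63 63 34 6b 61 6c 6d is 8 bytes > B = 4, so hash it first: H(key) = 10, then zero-pad to 4 bytes: K' = 10 00 00 00.
K' ⊕ ipad = 26 36 36 36; K' ⊕ opad = 4c 5c 5c 5c.
Inner hash: sum = 38+54+54+54+213+75+138+50 = 676; mod 256 = 164 → a4.
Outer hash (recomputed tag): sum = 76+92+92+92+164 = 516; mod 256 = 4 → 04.
Recomputed tag = 04; claimed = 1e → mismatch.

invalid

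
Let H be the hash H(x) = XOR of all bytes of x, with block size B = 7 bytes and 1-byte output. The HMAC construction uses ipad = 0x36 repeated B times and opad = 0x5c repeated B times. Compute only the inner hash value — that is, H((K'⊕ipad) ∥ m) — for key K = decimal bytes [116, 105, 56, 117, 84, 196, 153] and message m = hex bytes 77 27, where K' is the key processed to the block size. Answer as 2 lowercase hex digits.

3f

Key decimal bytes [116, 105, 56, 117, 84, 196, 153] = 74 69 38 75 54 c4 99 is exactly B = 7 bytes: K' = 74 69 38 75 54 c4 99.
K' ⊕ ipad = 42 5f 0e 43 62 f2 af.
Inner input = 42 5f 0e 43 62 f2 af ∥ 77 27.
Inner hash: XOR 42⊕5f⊕0e⊕43⊕62⊕f2⊕af⊕77⊕27 = 3f.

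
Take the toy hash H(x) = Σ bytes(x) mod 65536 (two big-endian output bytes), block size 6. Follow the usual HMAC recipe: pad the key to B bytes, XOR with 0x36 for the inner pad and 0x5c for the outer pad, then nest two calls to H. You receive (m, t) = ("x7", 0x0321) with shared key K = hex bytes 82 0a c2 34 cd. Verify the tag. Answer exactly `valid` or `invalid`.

invalid

Key hex bytes 82 0a c2 34 cd is 5 bytes ≤ B = 6; zero-pad to 6 bytes: K' = 82 0a c2 34 cd 00.
K' ⊕ ipad = b4 3c f4 02 fb 36; K' ⊕ opad = de 56 9e 68 91 5c.
Inner hash: sum = 180+60+244+2+251+54+120+55 = 966 → 03 c6.
Outer hash (recomputed tag): sum = 222+86+158+104+145+92+3+198 = 1008 → 03 f0.
Recomputed tag = 03f0; claimed = 0321 → mismatch.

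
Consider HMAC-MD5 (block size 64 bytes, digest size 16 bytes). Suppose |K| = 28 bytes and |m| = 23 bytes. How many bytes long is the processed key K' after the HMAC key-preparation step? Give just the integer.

Key is 28 ≤ 64 bytes, zero-padded: |K'| = 64.

64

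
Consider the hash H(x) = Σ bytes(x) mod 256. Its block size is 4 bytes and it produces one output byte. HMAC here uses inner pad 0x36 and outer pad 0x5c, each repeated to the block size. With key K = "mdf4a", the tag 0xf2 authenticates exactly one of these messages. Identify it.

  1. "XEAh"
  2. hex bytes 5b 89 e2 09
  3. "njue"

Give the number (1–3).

Key "mdf4a" = 6d 64 66 34 61 is 5 bytes > B = 4, so hash it first: H(key) = cc, then zero-pad to 4 bytes: K' = cc 00 00 00.
K' ⊕ ipad = fa 36 36 36; K' ⊕ opad = 90 5c 5c 5c.
m1: inner = H(fa 36 36 36 58 45 41 68) = e2; tag = H(90 5c 5c 5c e2) = 86
m2: inner = H(fa 36 36 36 5b 89 e2 09) = 6b; tag = H(90 5c 5c 5c 6b) = 0f
m3: inner = H(fa 36 36 36 6e 6a 75 65) = 4e; tag = H(90 5c 5c 5c 4e) = f2 ← matches

3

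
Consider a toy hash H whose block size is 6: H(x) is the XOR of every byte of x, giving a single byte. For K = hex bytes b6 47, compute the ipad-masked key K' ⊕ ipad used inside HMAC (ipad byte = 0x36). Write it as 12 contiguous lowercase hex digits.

Key hex bytes b6 47 is 2 bytes ≤ B = 6; zero-pad to 6 bytes: K' = b6 47 00 00 00 00.
XOR each byte with 0x36: b6⊕36=80, 47⊕36=71, 00⊕36=36, 00⊕36=36, 00⊕36=36, 00⊕36=36.

807136363636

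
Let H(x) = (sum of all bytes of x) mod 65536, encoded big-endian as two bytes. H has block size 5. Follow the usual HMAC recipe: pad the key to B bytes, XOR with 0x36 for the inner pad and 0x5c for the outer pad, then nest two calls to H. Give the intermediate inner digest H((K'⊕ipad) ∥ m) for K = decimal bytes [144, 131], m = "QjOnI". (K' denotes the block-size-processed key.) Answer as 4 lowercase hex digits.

03be

Key decimal bytes [144, 131] = 90 83 is 2 bytes ≤ B = 5; zero-pad to 5 bytes: K' = 90 83 00 00 00.
K' ⊕ ipad = a6 b5 36 36 36.
Inner input = a6 b5 36 36 36 ∥ 51 6a 4f 6e 49.
Inner hash: sum = 166+181+54+54+54+81+106+79+110+73 = 958 → 03 be.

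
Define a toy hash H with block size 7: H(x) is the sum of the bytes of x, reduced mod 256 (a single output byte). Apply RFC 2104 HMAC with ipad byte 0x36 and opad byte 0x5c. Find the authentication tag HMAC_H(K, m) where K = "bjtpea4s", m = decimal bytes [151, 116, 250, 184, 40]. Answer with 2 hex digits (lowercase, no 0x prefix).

Key "bjtpea4s" = 62 6a 74 70 65 61 34 73 is 8 bytes > B = 7, so hash it first: H(key) = 1d, then zero-pad to 7 bytes: K' = 1d 00 00 00 00 00 00.
K' ⊕ ipad = 2b 36 36 36 36 36 36.  K' ⊕ opad = 41 5c 5c 5c 5c 5c 5c.
Inner input = (K'⊕ipad) ∥ m = 2b 36 36 36 36 36 36 ∥ 97 74 fa b8 28.
Inner hash: sum = 43+54+54+54+54+54+54+151+116+250+184+40 = 1108; mod 256 = 84 → 54.
Outer input = (K'⊕opad) ∥ inner = 41 5c 5c 5c 5c 5c 5c ∥ 54.
Outer hash (tag): sum = 65+92+92+92+92+92+92+84 = 701; mod 256 = 189 → bd.

bd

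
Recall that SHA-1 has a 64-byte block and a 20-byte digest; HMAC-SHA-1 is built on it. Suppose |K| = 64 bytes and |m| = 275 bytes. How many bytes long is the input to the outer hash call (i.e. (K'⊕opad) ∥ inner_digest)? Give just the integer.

Key is 64 ≤ 64 bytes, zero-padded: |K'| = 64.
Outer input = (K'⊕opad) ∥ H(inner) → 64 + 20 = 84 bytes.

84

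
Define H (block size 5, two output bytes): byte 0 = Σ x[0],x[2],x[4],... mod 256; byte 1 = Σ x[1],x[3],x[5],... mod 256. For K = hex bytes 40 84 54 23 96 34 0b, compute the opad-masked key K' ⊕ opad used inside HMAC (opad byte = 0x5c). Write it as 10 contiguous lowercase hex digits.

Key hex bytes 40 84 54 23 96 34 0b is 7 bytes > B = 5, so hash it first: H(key) = 35 db, then zero-pad to 5 bytes: K' = 35 db 00 00 00.
XOR each byte with 0x5c: 35⊕5c=69, db⊕5c=87, 00⊕5c=5c, 00⊕5c=5c, 00⊕5c=5c.

69875c5c5c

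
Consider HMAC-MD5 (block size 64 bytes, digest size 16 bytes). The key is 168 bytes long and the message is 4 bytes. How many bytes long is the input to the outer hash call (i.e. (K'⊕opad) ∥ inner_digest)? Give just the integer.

Key is 168 > 64 bytes, so it is hashed to 16 bytes then zero-padded to 64: |K'| = 64.
Outer input = (K'⊕opad) ∥ H(inner) → 64 + 16 = 80 bytes.

80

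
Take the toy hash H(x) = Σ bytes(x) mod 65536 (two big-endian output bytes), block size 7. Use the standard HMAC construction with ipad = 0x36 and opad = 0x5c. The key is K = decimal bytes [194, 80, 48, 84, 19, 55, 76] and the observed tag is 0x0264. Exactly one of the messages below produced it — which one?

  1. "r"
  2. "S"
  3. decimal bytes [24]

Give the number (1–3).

Key decimal bytes [194, 80, 48, 84, 19, 55, 76] = c2 50 30 54 13 37 4c is exactly B = 7 bytes: K' = c2 50 30 54 13 37 4c.
K' ⊕ ipad = f4 66 06 62 25 01 7a; K' ⊕ opad = 9e 0c 6c 08 4f 6b 10.
m1: inner = H(f4 66 06 62 25 01 7a 72) = 02 d4; tag = H(9e 0c 6c 08 4f 6b 10 02 d4) = 02be
m2: inner = H(f4 66 06 62 25 01 7a 53) = 02 b5; tag = H(9e 0c 6c 08 4f 6b 10 02 b5) = 029f
m3: inner = H(f4 66 06 62 25 01 7a 18) = 02 7a; tag = H(9e 0c 6c 08 4f 6b 10 02 7a) = 0264 ← matches

3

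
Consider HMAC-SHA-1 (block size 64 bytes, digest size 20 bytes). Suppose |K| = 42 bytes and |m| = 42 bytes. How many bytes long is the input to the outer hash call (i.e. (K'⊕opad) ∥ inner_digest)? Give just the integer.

84

Key is 42 ≤ 64 bytes, zero-padded: |K'| = 64.
Outer input = (K'⊕opad) ∥ H(inner) → 64 + 20 = 84 bytes.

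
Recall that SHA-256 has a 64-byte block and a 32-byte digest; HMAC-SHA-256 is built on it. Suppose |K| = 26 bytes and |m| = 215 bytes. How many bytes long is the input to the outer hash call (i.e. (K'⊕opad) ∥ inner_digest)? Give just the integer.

Key is 26 ≤ 64 bytes, zero-padded: |K'| = 64.
Outer input = (K'⊕opad) ∥ H(inner) → 64 + 32 = 96 bytes.

96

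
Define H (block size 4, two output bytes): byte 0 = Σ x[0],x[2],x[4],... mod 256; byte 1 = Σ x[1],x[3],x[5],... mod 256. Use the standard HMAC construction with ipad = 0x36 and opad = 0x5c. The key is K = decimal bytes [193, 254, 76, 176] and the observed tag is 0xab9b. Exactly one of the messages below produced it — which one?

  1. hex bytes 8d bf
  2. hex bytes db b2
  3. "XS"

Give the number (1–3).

1

Key decimal bytes [193, 254, 76, 176] = c1 fe 4c b0 is exactly B = 4 bytes: K' = c1 fe 4c b0.
K' ⊕ ipad = f7 c8 7a 86; K' ⊕ opad = 9d a2 10 ec.
m1: inner = H(f7 c8 7a 86 8d bf) = fe 0d; tag = H(9d a2 10 ec fe 0d) = ab9b ← matches
m2: inner = H(f7 c8 7a 86 db b2) = 4c 00; tag = H(9d a2 10 ec 4c 00) = f98e
m3: inner = H(f7 c8 7a 86 58 53) = c9 a1; tag = H(9d a2 10 ec c9 a1) = 762f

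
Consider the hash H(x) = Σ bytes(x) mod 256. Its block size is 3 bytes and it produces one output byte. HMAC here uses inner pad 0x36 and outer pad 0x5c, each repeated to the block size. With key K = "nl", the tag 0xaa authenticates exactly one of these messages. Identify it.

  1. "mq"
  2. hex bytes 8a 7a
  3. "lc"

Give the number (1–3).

Key "nl" = 6e 6c is 2 bytes ≤ B = 3; zero-pad to 3 bytes: K' = 6e 6c 00.
K' ⊕ ipad = 58 5a 36; K' ⊕ opad = 32 30 5c.
m1: inner = H(58 5a 36 6d 71) = c6; tag = H(32 30 5c c6) = 84
m2: inner = H(58 5a 36 8a 7a) = ec; tag = H(32 30 5c ec) = aa ← matches
m3: inner = H(58 5a 36 6c 63) = b7; tag = H(32 30 5c b7) = 75

2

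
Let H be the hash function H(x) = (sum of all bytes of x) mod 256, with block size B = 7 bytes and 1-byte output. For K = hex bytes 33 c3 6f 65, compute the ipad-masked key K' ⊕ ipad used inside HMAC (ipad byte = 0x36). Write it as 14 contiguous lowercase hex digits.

05f55953363636

Key hex bytes 33 c3 6f 65 is 4 bytes ≤ B = 7; zero-pad to 7 bytes: K' = 33 c3 6f 65 00 00 00.
XOR each byte with 0x36: 33⊕36=05, c3⊕36=f5, 6f⊕36=59, 65⊕36=53, 00⊕36=36, 00⊕36=36, 00⊕36=36.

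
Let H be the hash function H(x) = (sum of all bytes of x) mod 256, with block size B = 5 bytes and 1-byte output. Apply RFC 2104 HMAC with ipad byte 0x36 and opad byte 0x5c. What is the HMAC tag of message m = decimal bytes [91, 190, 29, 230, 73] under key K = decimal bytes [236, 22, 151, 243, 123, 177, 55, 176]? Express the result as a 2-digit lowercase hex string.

Key decimal bytes [236, 22, 151, 243, 123, 177, 55, 176] = ec 16 97 f3 7b b1 37 b0 is 8 bytes > B = 5, so hash it first: H(key) = 9f, then zero-pad to 5 bytes: K' = 9f 00 00 00 00.
K' ⊕ ipad = a9 36 36 36 36.  K' ⊕ opad = c3 5c 5c 5c 5c.
Inner input = (K'⊕ipad) ∥ m = a9 36 36 36 36 ∥ 5b be 1d e6 49.
Inner hash: sum = 169+54+54+54+54+91+190+29+230+73 = 998; mod 256 = 230 → e6.
Outer input = (K'⊕opad) ∥ inner = c3 5c 5c 5c 5c ∥ e6.
Outer hash (tag): sum = 195+92+92+92+92+230 = 793; mod 256 = 25 → 19.

19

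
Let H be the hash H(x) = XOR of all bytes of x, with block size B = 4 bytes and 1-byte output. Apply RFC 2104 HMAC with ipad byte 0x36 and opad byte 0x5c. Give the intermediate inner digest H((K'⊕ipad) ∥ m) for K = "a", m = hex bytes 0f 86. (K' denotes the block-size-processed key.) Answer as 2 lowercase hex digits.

Key "a" = 61 is 1 byte ≤ B = 4; zero-pad to 4 bytes: K' = 61 00 00 00.
K' ⊕ ipad = 57 36 36 36.
Inner input = 57 36 36 36 ∥ 0f 86.
Inner hash: XOR 57⊕36⊕36⊕36⊕0f⊕86 = e8.

e8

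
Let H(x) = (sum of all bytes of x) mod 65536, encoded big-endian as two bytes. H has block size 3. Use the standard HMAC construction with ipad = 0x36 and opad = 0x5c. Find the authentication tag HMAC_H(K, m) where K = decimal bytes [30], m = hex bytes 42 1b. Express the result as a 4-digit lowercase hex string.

01eb

Key decimal bytes [30] = 1e is 1 byte ≤ B = 3; zero-pad to 3 bytes: K' = 1e 00 00.
K' ⊕ ipad = 28 36 36.  K' ⊕ opad = 42 5c 5c.
Inner input = (K'⊕ipad) ∥ m = 28 36 36 ∥ 42 1b.
Inner hash: sum = 40+54+54+66+27 = 241 → 00 f1.
Outer input = (K'⊕opad) ∥ inner = 42 5c 5c ∥ 00 f1.
Outer hash (tag): sum = 66+92+92+0+241 = 491 → 01 eb.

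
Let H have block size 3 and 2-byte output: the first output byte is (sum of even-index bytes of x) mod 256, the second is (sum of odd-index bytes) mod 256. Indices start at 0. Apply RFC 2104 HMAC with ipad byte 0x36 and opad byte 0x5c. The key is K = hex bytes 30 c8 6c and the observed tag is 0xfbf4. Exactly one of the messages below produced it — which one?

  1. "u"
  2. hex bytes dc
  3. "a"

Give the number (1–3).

Key hex bytes 30 c8 6c is exactly B = 3 bytes: K' = 30 c8 6c.
K' ⊕ ipad = 06 fe 5a; K' ⊕ opad = 6c 94 30.
m1: inner = H(06 fe 5a 75) = 60 73; tag = H(6c 94 30 60 73) = 0ff4
m2: inner = H(06 fe 5a dc) = 60 da; tag = H(6c 94 30 60 da) = 76f4
m3: inner = H(06 fe 5a 61) = 60 5f; tag = H(6c 94 30 60 5f) = fbf4 ← matches

3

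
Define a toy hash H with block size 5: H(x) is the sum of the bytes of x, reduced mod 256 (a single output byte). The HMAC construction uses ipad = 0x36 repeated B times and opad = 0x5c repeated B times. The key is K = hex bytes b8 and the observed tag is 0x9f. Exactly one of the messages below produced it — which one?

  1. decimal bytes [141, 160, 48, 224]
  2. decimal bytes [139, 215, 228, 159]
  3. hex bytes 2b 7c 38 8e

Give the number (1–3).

2

Key hex bytes b8 is 1 byte ≤ B = 5; zero-pad to 5 bytes: K' = b8 00 00 00 00.
K' ⊕ ipad = 8e 36 36 36 36; K' ⊕ opad = e4 5c 5c 5c 5c.
m1: inner = H(8e 36 36 36 36 8d a0 30 e0) = a3; tag = H(e4 5c 5c 5c 5c a3) = f7
m2: inner = H(8e 36 36 36 36 8b d7 e4 9f) = 4b; tag = H(e4 5c 5c 5c 5c 4b) = 9f ← matches
m3: inner = H(8e 36 36 36 36 2b 7c 38 8e) = d3; tag = H(e4 5c 5c 5c 5c d3) = 27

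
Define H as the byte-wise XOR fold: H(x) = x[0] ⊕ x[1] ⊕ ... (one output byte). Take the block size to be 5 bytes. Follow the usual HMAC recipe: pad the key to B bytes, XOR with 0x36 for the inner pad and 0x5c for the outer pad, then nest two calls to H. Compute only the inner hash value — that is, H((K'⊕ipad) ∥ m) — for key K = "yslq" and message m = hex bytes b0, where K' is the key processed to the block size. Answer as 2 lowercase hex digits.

Key "yslq" = 79 73 6c 71 is 4 bytes ≤ B = 5; zero-pad to 5 bytes: K' = 79 73 6c 71 00.
K' ⊕ ipad = 4f 45 5a 47 36.
Inner input = 4f 45 5a 47 36 ∥ b0.
Inner hash: XOR 4f⊕45⊕5a⊕47⊕36⊕b0 = 91.

91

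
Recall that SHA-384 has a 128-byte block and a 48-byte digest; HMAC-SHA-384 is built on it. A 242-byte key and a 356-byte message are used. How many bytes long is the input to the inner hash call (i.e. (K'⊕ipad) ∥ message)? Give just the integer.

484

Key is 242 > 128 bytes, so it is hashed to 48 bytes then zero-padded to 128: |K'| = 128.
Inner input = (K'⊕ipad) ∥ m → 128 + 356 = 484 bytes.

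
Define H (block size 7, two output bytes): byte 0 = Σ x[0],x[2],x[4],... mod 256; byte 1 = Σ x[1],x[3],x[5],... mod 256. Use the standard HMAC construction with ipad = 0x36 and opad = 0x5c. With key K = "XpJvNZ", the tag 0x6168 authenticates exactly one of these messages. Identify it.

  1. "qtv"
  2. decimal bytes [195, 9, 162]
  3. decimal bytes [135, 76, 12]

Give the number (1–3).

1

Key "XpJvNZ" = 58 70 4a 76 4e 5a is 6 bytes ≤ B = 7; zero-pad to 7 bytes: K' = 58 70 4a 76 4e 5a 00.
K' ⊕ ipad = 6e 46 7c 40 78 6c 36; K' ⊕ opad = 04 2c 16 2a 12 06 5c.
m1: inner = H(6e 46 7c 40 78 6c 36 71 74 76) = 0c d9; tag = H(04 2c 16 2a 12 06 5c 0c d9) = 6168 ← matches
m2: inner = H(6e 46 7c 40 78 6c 36 c3 09 a2) = a1 57; tag = H(04 2c 16 2a 12 06 5c a1 57) = dffd
m3: inner = H(6e 46 7c 40 78 6c 36 87 4c 0c) = e4 85; tag = H(04 2c 16 2a 12 06 5c e4 85) = 0d40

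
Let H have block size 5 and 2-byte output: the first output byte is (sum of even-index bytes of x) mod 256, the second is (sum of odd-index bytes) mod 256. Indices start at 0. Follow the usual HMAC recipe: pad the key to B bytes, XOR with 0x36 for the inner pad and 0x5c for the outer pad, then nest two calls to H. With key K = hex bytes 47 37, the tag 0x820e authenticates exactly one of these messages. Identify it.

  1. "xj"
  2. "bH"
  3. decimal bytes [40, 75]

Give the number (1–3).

Key hex bytes 47 37 is 2 bytes ≤ B = 5; zero-pad to 5 bytes: K' = 47 37 00 00 00.
K' ⊕ ipad = 71 01 36 36 36; K' ⊕ opad = 1b 6b 5c 5c 5c.
m1: inner = H(71 01 36 36 36 78 6a) = 47 af; tag = H(1b 6b 5c 5c 5c 47 af) = 820e ← matches
m2: inner = H(71 01 36 36 36 62 48) = 25 99; tag = H(1b 6b 5c 5c 5c 25 99) = 6cec
m3: inner = H(71 01 36 36 36 28 4b) = 28 5f; tag = H(1b 6b 5c 5c 5c 28 5f) = 32ef

1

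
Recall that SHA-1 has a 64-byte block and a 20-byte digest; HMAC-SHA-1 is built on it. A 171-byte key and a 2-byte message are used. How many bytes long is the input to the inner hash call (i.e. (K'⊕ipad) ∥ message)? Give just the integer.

Key is 171 > 64 bytes, so it is hashed to 20 bytes then zero-padded to 64: |K'| = 64.
Inner input = (K'⊕ipad) ∥ m → 64 + 2 = 66 bytes.

66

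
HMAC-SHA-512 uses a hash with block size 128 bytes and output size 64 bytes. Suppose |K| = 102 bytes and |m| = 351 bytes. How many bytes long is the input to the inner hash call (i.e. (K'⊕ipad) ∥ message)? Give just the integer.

Key is 102 ≤ 128 bytes, zero-padded: |K'| = 128.
Inner input = (K'⊕ipad) ∥ m → 128 + 351 = 479 bytes.

479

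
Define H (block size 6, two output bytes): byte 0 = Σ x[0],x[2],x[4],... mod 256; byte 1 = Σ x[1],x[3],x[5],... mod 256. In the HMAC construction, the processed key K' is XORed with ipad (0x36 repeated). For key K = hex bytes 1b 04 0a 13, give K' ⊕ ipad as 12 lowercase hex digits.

2d323c253636

Key hex bytes 1b 04 0a 13 is 4 bytes ≤ B = 6; zero-pad to 6 bytes: K' = 1b 04 0a 13 00 00.
XOR each byte with 0x36: 1b⊕36=2d, 04⊕36=32, 0a⊕36=3c, 13⊕36=25, 00⊕36=36, 00⊕36=36.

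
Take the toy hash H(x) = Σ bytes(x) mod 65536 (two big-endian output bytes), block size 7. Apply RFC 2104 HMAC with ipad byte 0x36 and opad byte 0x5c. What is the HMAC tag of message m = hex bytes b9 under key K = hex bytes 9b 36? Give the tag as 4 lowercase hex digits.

Key hex bytes 9b 36 is 2 bytes ≤ B = 7; zero-pad to 7 bytes: K' = 9b 36 00 00 00 00 00.
K' ⊕ ipad = ad 00 36 36 36 36 36.  K' ⊕ opad = c7 6a 5c 5c 5c 5c 5c.
Inner input = (K'⊕ipad) ∥ m = ad 00 36 36 36 36 36 ∥ b9.
Inner hash: sum = 173+0+54+54+54+54+54+185 = 628 → 02 74.
Outer input = (K'⊕opad) ∥ inner = c7 6a 5c 5c 5c 5c 5c ∥ 02 74.
Outer hash (tag): sum = 199+106+92+92+92+92+92+2+116 = 883 → 03 73.

0373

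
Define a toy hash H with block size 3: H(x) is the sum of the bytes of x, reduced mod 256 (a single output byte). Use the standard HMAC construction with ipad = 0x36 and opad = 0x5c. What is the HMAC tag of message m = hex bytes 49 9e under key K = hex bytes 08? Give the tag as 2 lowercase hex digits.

9d

Key hex bytes 08 is 1 byte ≤ B = 3; zero-pad to 3 bytes: K' = 08 00 00.
K' ⊕ ipad = 3e 36 36.  K' ⊕ opad = 54 5c 5c.
Inner input = (K'⊕ipad) ∥ m = 3e 36 36 ∥ 49 9e.
Inner hash: sum = 62+54+54+73+158 = 401; mod 256 = 145 → 91.
Outer input = (K'⊕opad) ∥ inner = 54 5c 5c ∥ 91.
Outer hash (tag): sum = 84+92+92+145 = 413; mod 256 = 157 → 9d.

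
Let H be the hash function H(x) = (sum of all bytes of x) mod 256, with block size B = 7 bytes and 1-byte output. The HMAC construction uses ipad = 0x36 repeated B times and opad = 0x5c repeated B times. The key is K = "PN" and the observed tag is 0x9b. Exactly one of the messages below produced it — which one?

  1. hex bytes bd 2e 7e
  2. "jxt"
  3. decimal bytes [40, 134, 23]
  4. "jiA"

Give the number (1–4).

3

Key "PN" = 50 4e is 2 bytes ≤ B = 7; zero-pad to 7 bytes: K' = 50 4e 00 00 00 00 00.
K' ⊕ ipad = 66 78 36 36 36 36 36; K' ⊕ opad = 0c 12 5c 5c 5c 5c 5c.
m1: inner = H(66 78 36 36 36 36 36 bd 2e 7e) = 55; tag = H(0c 12 5c 5c 5c 5c 5c 55) = 3f
m2: inner = H(66 78 36 36 36 36 36 6a 78 74) = 42; tag = H(0c 12 5c 5c 5c 5c 5c 42) = 2c
m3: inner = H(66 78 36 36 36 36 36 28 86 17) = b1; tag = H(0c 12 5c 5c 5c 5c 5c b1) = 9b ← matches
m4: inner = H(66 78 36 36 36 36 36 6a 69 41) = 00; tag = H(0c 12 5c 5c 5c 5c 5c 00) = ea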